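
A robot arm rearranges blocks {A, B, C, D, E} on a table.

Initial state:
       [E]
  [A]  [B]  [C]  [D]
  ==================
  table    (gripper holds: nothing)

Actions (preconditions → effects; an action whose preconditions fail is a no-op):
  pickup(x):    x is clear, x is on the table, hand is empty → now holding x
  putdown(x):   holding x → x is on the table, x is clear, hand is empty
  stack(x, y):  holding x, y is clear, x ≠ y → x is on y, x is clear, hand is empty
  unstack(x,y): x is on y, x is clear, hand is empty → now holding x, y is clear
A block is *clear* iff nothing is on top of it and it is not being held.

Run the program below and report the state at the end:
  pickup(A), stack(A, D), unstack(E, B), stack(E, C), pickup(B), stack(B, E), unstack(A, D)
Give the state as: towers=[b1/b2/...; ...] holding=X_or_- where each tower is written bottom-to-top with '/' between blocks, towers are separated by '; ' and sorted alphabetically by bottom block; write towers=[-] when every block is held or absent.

towers=[C/E/B; D] holding=A

step 1 (pickup(A)): towers=[B/E; C; D] holding=A
step 2 (stack(A, D)): towers=[B/E; C; D/A] holding=-
step 3 (unstack(E, B)): towers=[B; C; D/A] holding=E
step 4 (stack(E, C)): towers=[B; C/E; D/A] holding=-
step 5 (pickup(B)): towers=[C/E; D/A] holding=B
step 6 (stack(B, E)): towers=[C/E/B; D/A] holding=-
step 7 (unstack(A, D)): towers=[C/E/B; D] holding=A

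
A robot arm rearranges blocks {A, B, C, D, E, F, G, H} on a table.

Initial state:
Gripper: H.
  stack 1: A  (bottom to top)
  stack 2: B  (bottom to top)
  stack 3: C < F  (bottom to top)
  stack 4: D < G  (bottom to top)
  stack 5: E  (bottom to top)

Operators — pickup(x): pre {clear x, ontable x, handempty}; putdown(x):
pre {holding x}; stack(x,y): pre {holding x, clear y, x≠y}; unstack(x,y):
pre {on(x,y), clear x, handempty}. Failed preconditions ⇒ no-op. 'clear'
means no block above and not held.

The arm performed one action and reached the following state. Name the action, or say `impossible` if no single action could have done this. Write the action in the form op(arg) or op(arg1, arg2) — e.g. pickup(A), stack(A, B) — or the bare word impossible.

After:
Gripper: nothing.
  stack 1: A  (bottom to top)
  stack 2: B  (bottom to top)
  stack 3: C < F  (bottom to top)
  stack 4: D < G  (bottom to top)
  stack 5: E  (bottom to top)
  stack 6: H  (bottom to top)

target: towers=[A; B; C/F; D/G; E; H] holding=-
        putdown(H) → towers=[A; B; C/F; D/G; E; H] holding=-  ← match
       stack(H, G) → towers=[A; B; C/F; D/G/H; E] holding=-
       stack(H, A) → towers=[A/H; B; C/F; D/G; E] holding=-
       stack(H, E) → towers=[A; B; C/F; D/G; E/H] holding=-
       stack(H, B) → towers=[A; B/H; C/F; D/G; E] holding=-
       stack(H, F) → towers=[A; B; C/F/H; D/G; E] holding=-

putdown(H)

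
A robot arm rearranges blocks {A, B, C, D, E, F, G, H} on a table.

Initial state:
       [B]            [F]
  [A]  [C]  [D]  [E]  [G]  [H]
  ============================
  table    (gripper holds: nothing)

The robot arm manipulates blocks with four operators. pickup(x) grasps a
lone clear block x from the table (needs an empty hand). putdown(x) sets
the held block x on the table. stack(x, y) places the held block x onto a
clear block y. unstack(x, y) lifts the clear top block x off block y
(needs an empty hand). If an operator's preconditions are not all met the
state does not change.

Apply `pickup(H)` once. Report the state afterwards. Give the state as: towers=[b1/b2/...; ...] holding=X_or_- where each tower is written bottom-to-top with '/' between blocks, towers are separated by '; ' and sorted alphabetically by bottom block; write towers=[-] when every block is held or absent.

towers=[A; C/B; D; E; G/F] holding=H

before: towers=[A; C/B; D; E; G/F; H] holding=-
pre[pickup(H)]: clear(H) yes, ontable(H) yes, handempty yes
all met → apply pickup(H)
after:  towers=[A; C/B; D; E; G/F] holding=H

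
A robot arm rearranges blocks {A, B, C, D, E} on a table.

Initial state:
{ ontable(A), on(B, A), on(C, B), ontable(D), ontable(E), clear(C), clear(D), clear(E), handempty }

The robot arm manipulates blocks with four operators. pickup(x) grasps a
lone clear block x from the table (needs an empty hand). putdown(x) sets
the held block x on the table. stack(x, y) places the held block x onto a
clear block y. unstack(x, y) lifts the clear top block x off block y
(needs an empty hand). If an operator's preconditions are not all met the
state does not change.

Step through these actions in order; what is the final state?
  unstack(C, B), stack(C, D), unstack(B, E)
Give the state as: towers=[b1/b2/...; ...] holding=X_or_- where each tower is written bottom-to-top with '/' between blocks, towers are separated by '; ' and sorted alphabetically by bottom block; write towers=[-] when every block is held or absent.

towers=[A/B; D/C; E] holding=-

step 1 (unstack(C, B)): towers=[A/B; D; E] holding=C
step 2 (stack(C, D)): towers=[A/B; D/C; E] holding=-
step 3 (unstack(B, E)) [no-op]: towers=[A/B; D/C; E] holding=-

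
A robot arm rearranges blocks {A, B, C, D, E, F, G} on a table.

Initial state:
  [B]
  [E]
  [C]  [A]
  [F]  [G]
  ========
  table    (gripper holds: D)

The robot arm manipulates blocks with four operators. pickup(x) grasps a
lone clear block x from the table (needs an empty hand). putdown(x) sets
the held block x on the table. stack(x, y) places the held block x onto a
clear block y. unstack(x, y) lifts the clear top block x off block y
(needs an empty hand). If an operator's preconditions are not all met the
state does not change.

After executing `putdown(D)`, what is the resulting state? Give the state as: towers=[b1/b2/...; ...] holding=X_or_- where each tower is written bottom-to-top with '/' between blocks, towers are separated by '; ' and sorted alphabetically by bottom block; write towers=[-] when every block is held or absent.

before: towers=[F/C/E/B; G/A] holding=D
pre[putdown(D)]: holding(D) yes
all met → apply putdown(D)
after:  towers=[D; F/C/E/B; G/A] holding=-

towers=[D; F/C/E/B; G/A] holding=-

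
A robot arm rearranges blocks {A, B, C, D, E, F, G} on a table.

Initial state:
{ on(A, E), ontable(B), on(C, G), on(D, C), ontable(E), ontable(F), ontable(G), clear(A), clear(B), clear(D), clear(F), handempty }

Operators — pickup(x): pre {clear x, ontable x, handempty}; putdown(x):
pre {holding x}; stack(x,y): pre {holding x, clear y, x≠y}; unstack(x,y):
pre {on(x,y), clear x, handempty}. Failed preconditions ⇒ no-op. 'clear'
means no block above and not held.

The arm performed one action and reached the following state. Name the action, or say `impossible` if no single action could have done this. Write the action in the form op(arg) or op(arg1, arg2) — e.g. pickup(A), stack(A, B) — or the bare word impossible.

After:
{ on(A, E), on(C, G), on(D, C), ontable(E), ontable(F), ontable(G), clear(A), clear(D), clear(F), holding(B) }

target: towers=[E/A; F; G/C/D] holding=B
         pickup(B) → towers=[E/A; F; G/C/D] holding=B  ← match
         pickup(F) → towers=[B; E/A; G/C/D] holding=F
     unstack(D, C) → towers=[B; E/A; F; G/C] holding=D
     unstack(A, E) → towers=[B; E; F; G/C/D] holding=A

pickup(B)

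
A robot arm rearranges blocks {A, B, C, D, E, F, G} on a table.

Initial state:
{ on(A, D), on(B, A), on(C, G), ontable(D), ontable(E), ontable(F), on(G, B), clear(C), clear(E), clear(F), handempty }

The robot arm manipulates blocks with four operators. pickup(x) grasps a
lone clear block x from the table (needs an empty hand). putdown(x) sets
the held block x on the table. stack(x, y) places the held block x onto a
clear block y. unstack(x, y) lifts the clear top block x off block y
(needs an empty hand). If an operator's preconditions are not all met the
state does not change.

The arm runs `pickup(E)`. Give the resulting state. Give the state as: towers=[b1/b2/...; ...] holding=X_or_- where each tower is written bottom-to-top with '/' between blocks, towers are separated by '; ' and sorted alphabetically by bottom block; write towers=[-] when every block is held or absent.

towers=[D/A/B/G/C; F] holding=E

before: towers=[D/A/B/G/C; E; F] holding=-
pre[pickup(E)]: clear(E) yes, ontable(E) yes, handempty yes
all met → apply pickup(E)
after:  towers=[D/A/B/G/C; F] holding=E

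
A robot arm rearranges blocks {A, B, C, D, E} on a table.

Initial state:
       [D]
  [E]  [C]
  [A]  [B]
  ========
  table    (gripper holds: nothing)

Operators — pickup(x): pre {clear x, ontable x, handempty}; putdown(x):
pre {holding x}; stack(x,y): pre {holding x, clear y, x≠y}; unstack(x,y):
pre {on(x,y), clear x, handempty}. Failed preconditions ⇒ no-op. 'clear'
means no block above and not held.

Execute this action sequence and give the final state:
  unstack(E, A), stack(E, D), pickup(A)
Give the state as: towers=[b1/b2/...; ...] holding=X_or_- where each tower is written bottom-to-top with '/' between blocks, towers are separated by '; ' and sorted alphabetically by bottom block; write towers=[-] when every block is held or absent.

step 1 (unstack(E, A)): towers=[A; B/C/D] holding=E
step 2 (stack(E, D)): towers=[A; B/C/D/E] holding=-
step 3 (pickup(A)): towers=[B/C/D/E] holding=A

towers=[B/C/D/E] holding=A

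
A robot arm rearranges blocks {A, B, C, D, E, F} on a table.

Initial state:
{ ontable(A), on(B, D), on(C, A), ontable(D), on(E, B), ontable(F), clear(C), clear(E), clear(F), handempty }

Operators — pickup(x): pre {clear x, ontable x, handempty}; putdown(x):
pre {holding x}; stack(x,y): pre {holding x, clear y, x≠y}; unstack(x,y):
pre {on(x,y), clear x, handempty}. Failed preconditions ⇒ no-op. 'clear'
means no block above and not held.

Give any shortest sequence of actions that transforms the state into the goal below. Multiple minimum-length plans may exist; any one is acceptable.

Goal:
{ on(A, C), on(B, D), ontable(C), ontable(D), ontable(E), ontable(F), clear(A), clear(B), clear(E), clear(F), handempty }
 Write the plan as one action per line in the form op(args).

step 1 (unstack(E, B)): towers=[A/C; D/B; F] holding=E
step 2 (putdown(E)): towers=[A/C; D/B; E; F] holding=-
step 3 (unstack(C, A)): towers=[A; D/B; E; F] holding=C
step 4 (putdown(C)): towers=[A; C; D/B; E; F] holding=-
step 5 (pickup(A)): towers=[C; D/B; E; F] holding=A
step 6 (stack(A, C)): towers=[C/A; D/B; E; F] holding=-
goal check: towers=[C/A; D/B; E; F] holding=- — reached (length 6, optimal by BFS)

unstack(E, B)
putdown(E)
unstack(C, A)
putdown(C)
pickup(A)
stack(A, C)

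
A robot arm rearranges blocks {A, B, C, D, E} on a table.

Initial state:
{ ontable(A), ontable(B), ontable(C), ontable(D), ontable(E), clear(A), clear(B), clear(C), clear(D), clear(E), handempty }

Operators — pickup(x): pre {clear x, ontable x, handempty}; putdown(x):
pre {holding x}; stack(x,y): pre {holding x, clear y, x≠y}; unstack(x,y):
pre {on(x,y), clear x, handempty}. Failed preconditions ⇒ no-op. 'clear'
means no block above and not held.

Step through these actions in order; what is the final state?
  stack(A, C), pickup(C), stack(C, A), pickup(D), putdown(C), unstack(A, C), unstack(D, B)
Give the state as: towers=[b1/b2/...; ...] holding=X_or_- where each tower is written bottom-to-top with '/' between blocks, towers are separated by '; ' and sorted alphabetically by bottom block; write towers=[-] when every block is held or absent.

towers=[A/C; B; E] holding=D

step 1 (stack(A, C)) [no-op]: towers=[A; B; C; D; E] holding=-
step 2 (pickup(C)): towers=[A; B; D; E] holding=C
step 3 (stack(C, A)): towers=[A/C; B; D; E] holding=-
step 4 (pickup(D)): towers=[A/C; B; E] holding=D
step 5 (putdown(C)) [no-op]: towers=[A/C; B; E] holding=D
step 6 (unstack(A, C)) [no-op]: towers=[A/C; B; E] holding=D
step 7 (unstack(D, B)) [no-op]: towers=[A/C; B; E] holding=D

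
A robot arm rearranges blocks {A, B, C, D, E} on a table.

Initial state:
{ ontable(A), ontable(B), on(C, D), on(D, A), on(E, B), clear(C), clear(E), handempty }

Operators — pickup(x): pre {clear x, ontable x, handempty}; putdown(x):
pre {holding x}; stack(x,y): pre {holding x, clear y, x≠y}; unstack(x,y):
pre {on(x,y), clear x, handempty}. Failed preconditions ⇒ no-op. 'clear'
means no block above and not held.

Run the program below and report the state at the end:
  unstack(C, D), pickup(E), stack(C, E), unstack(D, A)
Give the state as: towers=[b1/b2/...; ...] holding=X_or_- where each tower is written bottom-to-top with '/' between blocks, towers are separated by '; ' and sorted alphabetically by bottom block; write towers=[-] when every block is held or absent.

towers=[A; B/E/C] holding=D

step 1 (unstack(C, D)): towers=[A/D; B/E] holding=C
step 2 (pickup(E)) [no-op]: towers=[A/D; B/E] holding=C
step 3 (stack(C, E)): towers=[A/D; B/E/C] holding=-
step 4 (unstack(D, A)): towers=[A; B/E/C] holding=D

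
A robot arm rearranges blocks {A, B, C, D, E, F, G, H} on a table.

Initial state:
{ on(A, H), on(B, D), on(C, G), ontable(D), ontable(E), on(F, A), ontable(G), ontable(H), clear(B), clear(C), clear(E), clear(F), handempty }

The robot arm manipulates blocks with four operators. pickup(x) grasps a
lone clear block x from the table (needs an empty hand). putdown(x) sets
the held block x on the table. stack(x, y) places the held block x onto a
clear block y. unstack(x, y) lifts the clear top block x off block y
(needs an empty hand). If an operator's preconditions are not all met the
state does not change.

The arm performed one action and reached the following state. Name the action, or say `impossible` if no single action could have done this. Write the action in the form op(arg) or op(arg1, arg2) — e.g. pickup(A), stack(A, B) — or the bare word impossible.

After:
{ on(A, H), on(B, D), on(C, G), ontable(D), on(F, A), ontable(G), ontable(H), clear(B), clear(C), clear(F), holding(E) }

pickup(E)

target: towers=[D/B; G/C; H/A/F] holding=E
         pickup(E) → towers=[D/B; G/C; H/A/F] holding=E  ← match
     unstack(B, D) → towers=[D; E; G/C; H/A/F] holding=B
     unstack(F, A) → towers=[D/B; E; G/C; H/A] holding=F
     unstack(C, G) → towers=[D/B; E; G; H/A/F] holding=C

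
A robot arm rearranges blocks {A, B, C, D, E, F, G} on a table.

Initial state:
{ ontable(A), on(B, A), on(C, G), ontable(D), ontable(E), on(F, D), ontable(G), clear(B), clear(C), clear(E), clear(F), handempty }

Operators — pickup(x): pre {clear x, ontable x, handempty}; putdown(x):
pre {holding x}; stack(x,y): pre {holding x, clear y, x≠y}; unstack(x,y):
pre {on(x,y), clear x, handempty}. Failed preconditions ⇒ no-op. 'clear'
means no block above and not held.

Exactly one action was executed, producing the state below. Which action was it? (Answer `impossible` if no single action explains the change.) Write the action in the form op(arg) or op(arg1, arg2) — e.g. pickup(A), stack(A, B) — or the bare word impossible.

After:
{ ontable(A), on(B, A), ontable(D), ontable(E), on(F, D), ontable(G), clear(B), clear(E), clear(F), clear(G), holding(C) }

unstack(C, G)

target: towers=[A/B; D/F; E; G] holding=C
     unstack(B, A) → towers=[A; D/F; E; G/C] holding=B
     unstack(F, D) → towers=[A/B; D; E; G/C] holding=F
         pickup(E) → towers=[A/B; D/F; G/C] holding=E
     unstack(C, G) → towers=[A/B; D/F; E; G] holding=C  ← match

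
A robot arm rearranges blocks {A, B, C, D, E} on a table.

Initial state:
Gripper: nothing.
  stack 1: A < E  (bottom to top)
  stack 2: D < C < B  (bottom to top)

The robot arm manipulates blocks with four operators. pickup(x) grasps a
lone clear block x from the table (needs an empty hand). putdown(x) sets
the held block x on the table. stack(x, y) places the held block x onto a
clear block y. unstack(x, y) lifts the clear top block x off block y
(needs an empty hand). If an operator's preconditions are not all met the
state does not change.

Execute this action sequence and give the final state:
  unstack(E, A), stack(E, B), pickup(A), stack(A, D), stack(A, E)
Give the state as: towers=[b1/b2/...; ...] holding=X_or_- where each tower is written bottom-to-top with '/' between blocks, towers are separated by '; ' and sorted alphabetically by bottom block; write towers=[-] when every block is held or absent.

towers=[D/C/B/E/A] holding=-

step 1 (unstack(E, A)): towers=[A; D/C/B] holding=E
step 2 (stack(E, B)): towers=[A; D/C/B/E] holding=-
step 3 (pickup(A)): towers=[D/C/B/E] holding=A
step 4 (stack(A, D)) [no-op]: towers=[D/C/B/E] holding=A
step 5 (stack(A, E)): towers=[D/C/B/E/A] holding=-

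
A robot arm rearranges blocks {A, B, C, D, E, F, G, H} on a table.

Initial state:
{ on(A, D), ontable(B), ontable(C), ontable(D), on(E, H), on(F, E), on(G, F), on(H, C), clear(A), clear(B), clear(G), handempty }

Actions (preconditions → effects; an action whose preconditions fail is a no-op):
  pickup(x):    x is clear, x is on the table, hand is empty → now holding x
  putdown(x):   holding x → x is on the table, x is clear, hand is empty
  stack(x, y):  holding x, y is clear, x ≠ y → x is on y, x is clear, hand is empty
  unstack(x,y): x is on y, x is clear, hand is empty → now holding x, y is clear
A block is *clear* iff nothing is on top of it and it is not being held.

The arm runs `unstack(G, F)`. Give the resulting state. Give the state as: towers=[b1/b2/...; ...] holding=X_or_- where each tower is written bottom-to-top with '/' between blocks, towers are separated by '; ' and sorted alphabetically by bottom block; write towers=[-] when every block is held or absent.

before: towers=[B; C/H/E/F/G; D/A] holding=-
pre[unstack(G, F)]: on(G,F) ok, clear(G) ok, handempty ok
all met → apply unstack(G, F)
after:  towers=[B; C/H/E/F; D/A] holding=G

towers=[B; C/H/E/F; D/A] holding=G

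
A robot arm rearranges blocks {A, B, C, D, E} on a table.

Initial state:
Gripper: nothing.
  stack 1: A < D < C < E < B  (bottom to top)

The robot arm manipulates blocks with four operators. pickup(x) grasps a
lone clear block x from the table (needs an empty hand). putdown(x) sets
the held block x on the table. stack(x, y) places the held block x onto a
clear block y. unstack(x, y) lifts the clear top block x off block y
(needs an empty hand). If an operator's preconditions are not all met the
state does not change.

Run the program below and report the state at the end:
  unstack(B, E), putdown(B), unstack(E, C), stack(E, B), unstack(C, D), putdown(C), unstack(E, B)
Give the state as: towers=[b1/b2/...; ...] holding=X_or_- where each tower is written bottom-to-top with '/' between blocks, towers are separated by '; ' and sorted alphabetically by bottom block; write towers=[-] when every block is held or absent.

towers=[A/D; B; C] holding=E

step 1 (unstack(B, E)): towers=[A/D/C/E] holding=B
step 2 (putdown(B)): towers=[A/D/C/E; B] holding=-
step 3 (unstack(E, C)): towers=[A/D/C; B] holding=E
step 4 (stack(E, B)): towers=[A/D/C; B/E] holding=-
step 5 (unstack(C, D)): towers=[A/D; B/E] holding=C
step 6 (putdown(C)): towers=[A/D; B/E; C] holding=-
step 7 (unstack(E, B)): towers=[A/D; B; C] holding=E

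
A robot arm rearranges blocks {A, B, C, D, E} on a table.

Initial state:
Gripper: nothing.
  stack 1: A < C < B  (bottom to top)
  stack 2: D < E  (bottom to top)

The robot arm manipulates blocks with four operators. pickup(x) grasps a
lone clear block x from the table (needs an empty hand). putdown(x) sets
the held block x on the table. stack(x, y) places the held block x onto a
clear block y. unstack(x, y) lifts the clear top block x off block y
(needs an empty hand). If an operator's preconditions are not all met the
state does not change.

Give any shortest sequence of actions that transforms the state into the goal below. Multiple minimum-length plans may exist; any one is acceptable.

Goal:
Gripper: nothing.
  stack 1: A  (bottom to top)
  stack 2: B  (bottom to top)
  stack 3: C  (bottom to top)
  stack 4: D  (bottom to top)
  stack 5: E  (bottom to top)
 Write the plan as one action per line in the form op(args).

step 1 (unstack(B, C)): towers=[A/C; D/E] holding=B
step 2 (putdown(B)): towers=[A/C; B; D/E] holding=-
step 3 (unstack(E, D)): towers=[A/C; B; D] holding=E
step 4 (putdown(E)): towers=[A/C; B; D; E] holding=-
step 5 (unstack(C, A)): towers=[A; B; D; E] holding=C
step 6 (putdown(C)): towers=[A; B; C; D; E] holding=-
goal check: towers=[A; B; C; D; E] holding=- — reached (length 6, optimal by BFS)

unstack(B, C)
putdown(B)
unstack(E, D)
putdown(E)
unstack(C, A)
putdown(C)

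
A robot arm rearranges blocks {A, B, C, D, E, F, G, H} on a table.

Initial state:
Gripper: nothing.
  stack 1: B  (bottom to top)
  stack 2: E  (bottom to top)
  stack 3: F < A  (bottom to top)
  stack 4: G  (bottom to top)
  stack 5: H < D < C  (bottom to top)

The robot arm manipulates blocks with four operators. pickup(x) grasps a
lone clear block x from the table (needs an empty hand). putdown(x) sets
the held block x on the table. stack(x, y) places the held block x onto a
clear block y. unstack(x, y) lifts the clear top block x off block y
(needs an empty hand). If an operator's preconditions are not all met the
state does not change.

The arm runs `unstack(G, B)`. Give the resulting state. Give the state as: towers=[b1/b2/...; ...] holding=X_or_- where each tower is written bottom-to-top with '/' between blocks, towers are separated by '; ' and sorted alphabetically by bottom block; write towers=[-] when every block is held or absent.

before: towers=[B; E; F/A; G; H/D/C] holding=-
pre[unstack(G, B)]: on(G,B) no, clear(G) yes, handempty yes
on(G,B) unmet → unstack(G, B) is a no-op
after:  towers=[B; E; F/A; G; H/D/C] holding=-

towers=[B; E; F/A; G; H/D/C] holding=-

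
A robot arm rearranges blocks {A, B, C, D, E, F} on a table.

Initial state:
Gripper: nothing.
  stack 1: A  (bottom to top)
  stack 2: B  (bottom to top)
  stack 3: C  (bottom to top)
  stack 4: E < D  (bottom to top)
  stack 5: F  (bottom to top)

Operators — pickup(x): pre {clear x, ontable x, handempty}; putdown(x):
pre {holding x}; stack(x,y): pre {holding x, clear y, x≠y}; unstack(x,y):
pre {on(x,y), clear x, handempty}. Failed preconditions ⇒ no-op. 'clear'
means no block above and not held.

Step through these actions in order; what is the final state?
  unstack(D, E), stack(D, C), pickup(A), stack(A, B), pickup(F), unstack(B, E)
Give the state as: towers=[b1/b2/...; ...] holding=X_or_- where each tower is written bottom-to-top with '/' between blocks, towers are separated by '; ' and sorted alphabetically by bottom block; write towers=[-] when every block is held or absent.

towers=[B/A; C/D; E] holding=F

step 1 (unstack(D, E)): towers=[A; B; C; E; F] holding=D
step 2 (stack(D, C)): towers=[A; B; C/D; E; F] holding=-
step 3 (pickup(A)): towers=[B; C/D; E; F] holding=A
step 4 (stack(A, B)): towers=[B/A; C/D; E; F] holding=-
step 5 (pickup(F)): towers=[B/A; C/D; E] holding=F
step 6 (unstack(B, E)) [no-op]: towers=[B/A; C/D; E] holding=F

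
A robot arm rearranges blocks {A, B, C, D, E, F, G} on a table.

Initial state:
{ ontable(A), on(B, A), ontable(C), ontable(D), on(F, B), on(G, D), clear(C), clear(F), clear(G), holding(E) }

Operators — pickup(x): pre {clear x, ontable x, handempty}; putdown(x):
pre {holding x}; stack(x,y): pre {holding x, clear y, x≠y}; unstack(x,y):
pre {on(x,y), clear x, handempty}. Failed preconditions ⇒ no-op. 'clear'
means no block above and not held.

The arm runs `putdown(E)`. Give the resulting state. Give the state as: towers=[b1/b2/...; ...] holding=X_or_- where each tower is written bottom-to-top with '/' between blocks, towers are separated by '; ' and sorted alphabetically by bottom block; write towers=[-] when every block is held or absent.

towers=[A/B/F; C; D/G; E] holding=-

before: towers=[A/B/F; C; D/G] holding=E
pre[putdown(E)]: holding(E) ok
all met → apply putdown(E)
after:  towers=[A/B/F; C; D/G; E] holding=-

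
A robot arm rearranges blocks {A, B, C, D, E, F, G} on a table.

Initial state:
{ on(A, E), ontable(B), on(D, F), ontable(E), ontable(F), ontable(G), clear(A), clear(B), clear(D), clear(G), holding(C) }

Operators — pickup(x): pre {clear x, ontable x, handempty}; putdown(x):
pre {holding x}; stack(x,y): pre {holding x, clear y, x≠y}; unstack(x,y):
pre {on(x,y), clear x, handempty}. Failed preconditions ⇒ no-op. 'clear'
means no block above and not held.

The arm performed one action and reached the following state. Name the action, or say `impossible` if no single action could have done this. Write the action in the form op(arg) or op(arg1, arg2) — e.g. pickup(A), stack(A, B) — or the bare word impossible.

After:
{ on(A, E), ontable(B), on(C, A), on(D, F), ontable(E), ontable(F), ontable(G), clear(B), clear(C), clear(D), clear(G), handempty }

target: towers=[B; E/A/C; F/D; G] holding=-
        putdown(C) → towers=[B; C; E/A; F/D; G] holding=-
       stack(C, B) → towers=[B/C; E/A; F/D; G] holding=-
       stack(C, G) → towers=[B; E/A; F/D; G/C] holding=-
       stack(C, D) → towers=[B; E/A; F/D/C; G] holding=-
       stack(C, A) → towers=[B; E/A/C; F/D; G] holding=-  ← match

stack(C, A)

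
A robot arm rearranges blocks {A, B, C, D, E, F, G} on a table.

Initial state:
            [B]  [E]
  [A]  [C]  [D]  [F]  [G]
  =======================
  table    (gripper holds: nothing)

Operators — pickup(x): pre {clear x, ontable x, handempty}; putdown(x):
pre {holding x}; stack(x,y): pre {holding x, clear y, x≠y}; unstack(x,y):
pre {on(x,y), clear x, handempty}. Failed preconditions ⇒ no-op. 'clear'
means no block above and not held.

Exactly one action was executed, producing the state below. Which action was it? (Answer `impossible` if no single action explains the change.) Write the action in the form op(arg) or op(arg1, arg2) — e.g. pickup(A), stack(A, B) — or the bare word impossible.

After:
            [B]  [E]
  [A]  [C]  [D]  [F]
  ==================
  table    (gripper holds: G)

pickup(G)

target: towers=[A; C; D/B; F/E] holding=G
     unstack(B, D) → towers=[A; C; D; F/E; G] holding=B
         pickup(G) → towers=[A; C; D/B; F/E] holding=G  ← match
         pickup(A) → towers=[C; D/B; F/E; G] holding=A
     unstack(E, F) → towers=[A; C; D/B; F; G] holding=E
         pickup(C) → towers=[A; D/B; F/E; G] holding=C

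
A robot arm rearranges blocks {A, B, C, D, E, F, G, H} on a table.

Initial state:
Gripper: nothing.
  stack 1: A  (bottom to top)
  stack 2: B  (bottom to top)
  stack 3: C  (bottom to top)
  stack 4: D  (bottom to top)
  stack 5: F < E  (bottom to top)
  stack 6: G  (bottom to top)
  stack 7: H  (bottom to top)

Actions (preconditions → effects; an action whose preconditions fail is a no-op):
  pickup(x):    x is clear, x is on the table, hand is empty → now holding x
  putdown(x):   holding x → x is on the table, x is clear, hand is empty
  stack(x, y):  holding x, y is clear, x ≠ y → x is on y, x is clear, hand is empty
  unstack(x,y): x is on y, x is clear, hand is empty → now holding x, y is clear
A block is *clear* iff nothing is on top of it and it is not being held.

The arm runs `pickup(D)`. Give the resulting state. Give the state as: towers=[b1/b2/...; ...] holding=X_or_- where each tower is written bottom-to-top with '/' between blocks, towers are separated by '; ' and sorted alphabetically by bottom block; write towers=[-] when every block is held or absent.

before: towers=[A; B; C; D; F/E; G; H] holding=-
pre[pickup(D)]: clear(D) ok, ontable(D) ok, handempty ok
all met → apply pickup(D)
after:  towers=[A; B; C; F/E; G; H] holding=D

towers=[A; B; C; F/E; G; H] holding=D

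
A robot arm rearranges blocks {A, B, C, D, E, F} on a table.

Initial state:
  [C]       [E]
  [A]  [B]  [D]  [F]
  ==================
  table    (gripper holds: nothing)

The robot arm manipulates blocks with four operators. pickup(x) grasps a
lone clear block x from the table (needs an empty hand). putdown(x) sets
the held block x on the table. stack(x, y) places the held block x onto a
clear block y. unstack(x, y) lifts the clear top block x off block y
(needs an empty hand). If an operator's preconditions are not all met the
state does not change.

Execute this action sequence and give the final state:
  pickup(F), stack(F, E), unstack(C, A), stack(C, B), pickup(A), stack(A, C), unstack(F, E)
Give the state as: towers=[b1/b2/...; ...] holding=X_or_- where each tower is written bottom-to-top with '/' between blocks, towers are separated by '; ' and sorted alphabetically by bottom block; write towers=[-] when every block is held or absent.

towers=[B/C/A; D/E] holding=F

step 1 (pickup(F)): towers=[A/C; B; D/E] holding=F
step 2 (stack(F, E)): towers=[A/C; B; D/E/F] holding=-
step 3 (unstack(C, A)): towers=[A; B; D/E/F] holding=C
step 4 (stack(C, B)): towers=[A; B/C; D/E/F] holding=-
step 5 (pickup(A)): towers=[B/C; D/E/F] holding=A
step 6 (stack(A, C)): towers=[B/C/A; D/E/F] holding=-
step 7 (unstack(F, E)): towers=[B/C/A; D/E] holding=F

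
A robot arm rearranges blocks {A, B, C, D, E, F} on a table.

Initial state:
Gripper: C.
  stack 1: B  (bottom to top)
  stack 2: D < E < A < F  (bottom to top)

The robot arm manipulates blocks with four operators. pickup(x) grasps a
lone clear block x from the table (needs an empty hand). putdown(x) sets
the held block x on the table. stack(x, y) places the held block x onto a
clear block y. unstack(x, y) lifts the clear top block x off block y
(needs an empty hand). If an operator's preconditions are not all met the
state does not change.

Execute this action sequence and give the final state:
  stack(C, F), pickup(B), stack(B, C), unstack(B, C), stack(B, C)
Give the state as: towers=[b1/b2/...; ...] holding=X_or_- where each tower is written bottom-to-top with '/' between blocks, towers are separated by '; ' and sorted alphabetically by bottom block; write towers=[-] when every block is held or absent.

step 1 (stack(C, F)): towers=[B; D/E/A/F/C] holding=-
step 2 (pickup(B)): towers=[D/E/A/F/C] holding=B
step 3 (stack(B, C)): towers=[D/E/A/F/C/B] holding=-
step 4 (unstack(B, C)): towers=[D/E/A/F/C] holding=B
step 5 (stack(B, C)): towers=[D/E/A/F/C/B] holding=-

towers=[D/E/A/F/C/B] holding=-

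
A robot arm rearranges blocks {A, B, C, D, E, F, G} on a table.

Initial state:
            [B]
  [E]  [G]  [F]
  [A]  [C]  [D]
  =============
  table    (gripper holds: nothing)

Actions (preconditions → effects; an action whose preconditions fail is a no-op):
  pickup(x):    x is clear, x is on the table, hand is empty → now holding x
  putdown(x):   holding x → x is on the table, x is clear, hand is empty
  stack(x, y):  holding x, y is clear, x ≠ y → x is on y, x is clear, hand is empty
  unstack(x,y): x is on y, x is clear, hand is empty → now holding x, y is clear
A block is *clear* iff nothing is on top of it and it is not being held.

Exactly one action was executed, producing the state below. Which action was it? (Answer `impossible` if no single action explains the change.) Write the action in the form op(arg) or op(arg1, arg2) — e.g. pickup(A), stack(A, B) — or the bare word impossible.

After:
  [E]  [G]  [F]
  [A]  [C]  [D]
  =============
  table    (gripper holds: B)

target: towers=[A/E; C/G; D/F] holding=B
     unstack(B, F) → towers=[A/E; C/G; D/F] holding=B  ← match
     unstack(G, C) → towers=[A/E; C; D/F/B] holding=G
     unstack(E, A) → towers=[A; C/G; D/F/B] holding=E

unstack(B, F)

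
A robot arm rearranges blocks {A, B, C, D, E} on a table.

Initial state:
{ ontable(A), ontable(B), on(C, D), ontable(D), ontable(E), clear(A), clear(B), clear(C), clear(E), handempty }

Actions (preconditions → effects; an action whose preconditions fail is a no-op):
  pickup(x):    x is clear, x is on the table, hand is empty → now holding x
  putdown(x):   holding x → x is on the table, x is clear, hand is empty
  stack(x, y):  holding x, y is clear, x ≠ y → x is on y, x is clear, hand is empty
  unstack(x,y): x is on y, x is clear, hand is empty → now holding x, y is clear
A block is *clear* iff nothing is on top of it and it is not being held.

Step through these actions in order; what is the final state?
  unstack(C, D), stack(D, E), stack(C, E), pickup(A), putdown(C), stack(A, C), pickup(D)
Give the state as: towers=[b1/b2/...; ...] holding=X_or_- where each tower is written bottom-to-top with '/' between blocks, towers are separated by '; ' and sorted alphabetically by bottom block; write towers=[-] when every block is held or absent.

step 1 (unstack(C, D)): towers=[A; B; D; E] holding=C
step 2 (stack(D, E)) [no-op]: towers=[A; B; D; E] holding=C
step 3 (stack(C, E)): towers=[A; B; D; E/C] holding=-
step 4 (pickup(A)): towers=[B; D; E/C] holding=A
step 5 (putdown(C)) [no-op]: towers=[B; D; E/C] holding=A
step 6 (stack(A, C)): towers=[B; D; E/C/A] holding=-
step 7 (pickup(D)): towers=[B; E/C/A] holding=D

towers=[B; E/C/A] holding=D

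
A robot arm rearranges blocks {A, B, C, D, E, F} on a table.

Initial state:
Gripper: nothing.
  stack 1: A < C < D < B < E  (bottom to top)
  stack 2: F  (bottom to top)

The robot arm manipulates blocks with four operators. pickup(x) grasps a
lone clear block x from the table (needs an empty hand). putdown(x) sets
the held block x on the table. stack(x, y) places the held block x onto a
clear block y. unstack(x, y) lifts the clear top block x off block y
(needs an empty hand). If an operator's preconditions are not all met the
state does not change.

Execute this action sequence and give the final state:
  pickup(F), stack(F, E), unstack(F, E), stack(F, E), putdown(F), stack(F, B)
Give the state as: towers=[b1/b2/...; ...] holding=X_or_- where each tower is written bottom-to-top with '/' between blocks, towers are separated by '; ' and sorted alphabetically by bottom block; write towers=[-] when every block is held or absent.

step 1 (pickup(F)): towers=[A/C/D/B/E] holding=F
step 2 (stack(F, E)): towers=[A/C/D/B/E/F] holding=-
step 3 (unstack(F, E)): towers=[A/C/D/B/E] holding=F
step 4 (stack(F, E)): towers=[A/C/D/B/E/F] holding=-
step 5 (putdown(F)) [no-op]: towers=[A/C/D/B/E/F] holding=-
step 6 (stack(F, B)) [no-op]: towers=[A/C/D/B/E/F] holding=-

towers=[A/C/D/B/E/F] holding=-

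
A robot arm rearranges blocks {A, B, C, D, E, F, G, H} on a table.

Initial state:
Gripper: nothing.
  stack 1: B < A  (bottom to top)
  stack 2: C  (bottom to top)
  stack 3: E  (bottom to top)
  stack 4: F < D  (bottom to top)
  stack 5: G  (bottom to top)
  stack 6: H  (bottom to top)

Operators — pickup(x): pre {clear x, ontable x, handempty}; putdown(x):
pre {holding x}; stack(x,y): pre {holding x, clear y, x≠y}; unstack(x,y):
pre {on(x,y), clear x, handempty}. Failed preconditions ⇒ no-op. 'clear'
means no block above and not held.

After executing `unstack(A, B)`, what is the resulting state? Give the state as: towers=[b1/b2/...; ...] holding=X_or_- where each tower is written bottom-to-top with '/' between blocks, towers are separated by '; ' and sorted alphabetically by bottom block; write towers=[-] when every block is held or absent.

towers=[B; C; E; F/D; G; H] holding=A

before: towers=[B/A; C; E; F/D; G; H] holding=-
pre[unstack(A, B)]: on(A,B) ✓, clear(A) ✓, handempty ✓
all met → apply unstack(A, B)
after:  towers=[B; C; E; F/D; G; H] holding=A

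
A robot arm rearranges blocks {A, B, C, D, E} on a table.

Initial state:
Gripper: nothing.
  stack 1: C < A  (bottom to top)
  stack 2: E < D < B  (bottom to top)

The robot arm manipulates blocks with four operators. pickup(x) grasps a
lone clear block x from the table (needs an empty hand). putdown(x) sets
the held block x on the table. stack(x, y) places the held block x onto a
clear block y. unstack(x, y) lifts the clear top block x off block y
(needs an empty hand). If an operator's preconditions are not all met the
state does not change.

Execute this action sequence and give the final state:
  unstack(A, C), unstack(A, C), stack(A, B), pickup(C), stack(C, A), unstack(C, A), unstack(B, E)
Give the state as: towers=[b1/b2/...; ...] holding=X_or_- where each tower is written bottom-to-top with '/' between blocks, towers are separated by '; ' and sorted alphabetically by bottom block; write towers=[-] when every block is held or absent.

towers=[E/D/B/A] holding=C

step 1 (unstack(A, C)): towers=[C; E/D/B] holding=A
step 2 (unstack(A, C)) [no-op]: towers=[C; E/D/B] holding=A
step 3 (stack(A, B)): towers=[C; E/D/B/A] holding=-
step 4 (pickup(C)): towers=[E/D/B/A] holding=C
step 5 (stack(C, A)): towers=[E/D/B/A/C] holding=-
step 6 (unstack(C, A)): towers=[E/D/B/A] holding=C
step 7 (unstack(B, E)) [no-op]: towers=[E/D/B/A] holding=C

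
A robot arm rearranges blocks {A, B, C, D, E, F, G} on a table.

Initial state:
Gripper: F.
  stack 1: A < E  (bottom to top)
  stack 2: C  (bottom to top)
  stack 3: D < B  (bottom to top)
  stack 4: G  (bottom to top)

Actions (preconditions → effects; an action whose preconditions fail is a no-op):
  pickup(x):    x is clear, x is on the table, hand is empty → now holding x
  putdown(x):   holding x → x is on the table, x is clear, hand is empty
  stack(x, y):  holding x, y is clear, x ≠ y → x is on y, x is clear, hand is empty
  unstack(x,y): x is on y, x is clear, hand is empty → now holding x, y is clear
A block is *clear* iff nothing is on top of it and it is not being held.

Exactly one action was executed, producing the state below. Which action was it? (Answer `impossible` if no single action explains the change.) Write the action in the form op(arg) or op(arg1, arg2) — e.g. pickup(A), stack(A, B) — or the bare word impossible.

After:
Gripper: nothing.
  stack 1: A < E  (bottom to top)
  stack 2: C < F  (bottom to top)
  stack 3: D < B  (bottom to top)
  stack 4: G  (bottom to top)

stack(F, C)

target: towers=[A/E; C/F; D/B; G] holding=-
        putdown(F) → towers=[A/E; C; D/B; F; G] holding=-
       stack(F, B) → towers=[A/E; C; D/B/F; G] holding=-
       stack(F, G) → towers=[A/E; C; D/B; G/F] holding=-
       stack(F, E) → towers=[A/E/F; C; D/B; G] holding=-
       stack(F, C) → towers=[A/E; C/F; D/B; G] holding=-  ← match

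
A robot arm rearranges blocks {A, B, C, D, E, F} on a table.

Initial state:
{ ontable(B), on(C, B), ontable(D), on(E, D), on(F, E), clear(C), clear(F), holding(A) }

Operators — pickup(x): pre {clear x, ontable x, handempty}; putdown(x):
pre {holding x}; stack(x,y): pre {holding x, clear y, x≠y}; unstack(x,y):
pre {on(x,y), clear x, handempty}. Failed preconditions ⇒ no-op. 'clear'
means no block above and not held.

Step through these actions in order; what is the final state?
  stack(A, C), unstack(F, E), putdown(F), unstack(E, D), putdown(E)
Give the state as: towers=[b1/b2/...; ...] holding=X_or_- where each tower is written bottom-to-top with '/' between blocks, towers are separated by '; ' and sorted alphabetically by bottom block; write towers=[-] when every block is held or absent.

towers=[B/C/A; D; E; F] holding=-

step 1 (stack(A, C)): towers=[B/C/A; D/E/F] holding=-
step 2 (unstack(F, E)): towers=[B/C/A; D/E] holding=F
step 3 (putdown(F)): towers=[B/C/A; D/E; F] holding=-
step 4 (unstack(E, D)): towers=[B/C/A; D; F] holding=E
step 5 (putdown(E)): towers=[B/C/A; D; E; F] holding=-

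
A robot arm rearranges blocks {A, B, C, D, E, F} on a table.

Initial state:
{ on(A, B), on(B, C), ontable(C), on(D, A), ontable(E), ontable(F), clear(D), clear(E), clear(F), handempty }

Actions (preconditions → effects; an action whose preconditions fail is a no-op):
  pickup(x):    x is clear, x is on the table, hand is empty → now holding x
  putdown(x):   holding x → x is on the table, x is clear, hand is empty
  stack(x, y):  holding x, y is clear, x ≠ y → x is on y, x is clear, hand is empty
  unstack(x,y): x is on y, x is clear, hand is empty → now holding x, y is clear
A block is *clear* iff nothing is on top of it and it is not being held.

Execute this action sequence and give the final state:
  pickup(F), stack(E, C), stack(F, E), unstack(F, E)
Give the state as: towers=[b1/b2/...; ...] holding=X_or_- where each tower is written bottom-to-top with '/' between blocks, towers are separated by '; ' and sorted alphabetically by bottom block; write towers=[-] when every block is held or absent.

towers=[C/B/A/D; E] holding=F

step 1 (pickup(F)): towers=[C/B/A/D; E] holding=F
step 2 (stack(E, C)) [no-op]: towers=[C/B/A/D; E] holding=F
step 3 (stack(F, E)): towers=[C/B/A/D; E/F] holding=-
step 4 (unstack(F, E)): towers=[C/B/A/D; E] holding=F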